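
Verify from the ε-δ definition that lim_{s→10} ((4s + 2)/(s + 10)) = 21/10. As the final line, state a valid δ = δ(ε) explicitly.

Fix ε > 0. We want δ > 0 with 0 < |s − 10| < δ ⇒ |(4s + 2)/(s + 10) − (21/10)| < ε.
Combining over a common denominator, (4s + 2)/(s + 10) − (21/10) = [(4s + 2)·20 − 42·(s + 10)] / [20·(s + 10)] = 38(s − 10) / (20(s + 10)).
So |(4s + 2)/(s + 10) − (21/10)| = 38|s − 10| / (20·|s + 10|).
Restrict δ ≤ 10. Then |s − 10| < 10 gives |s + 10| = |(s − 10) + 20| ≥ 20 − 10 = 10.
Hence |(4s + 2)/(s + 10) − (21/10)| < 38|s − 10|/(20·10) = (19/100)|s − 10|, which is < ε once |s − 10| < (100/19)ε.
Take δ = min(10, (100/19)ε). Then 0 < |s − 10| < δ forces both bounds, so |(4s + 2)/(s + 10) − (21/10)| < ε.

δ = min(10, (100/19)ε)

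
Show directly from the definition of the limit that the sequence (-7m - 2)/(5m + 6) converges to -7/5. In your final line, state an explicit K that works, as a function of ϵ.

K = (32/25)/ϵ

Suppose ϵ > 0. For m ≥ 1, |(-7m - 2)/(5m + 6) + 7/5| = |32|/(5(5m + 6)) = 32/(5(5m + 6)).
Since 5m + 6 ≥ 5m for m ≥ 1, this is ≤ 32/(5·5m) = (32/25)/m.
So |(-7m - 2)/(5m + 6) + 7/5| < ϵ whenever m > (32/25)/ϵ.
Take K = (32/25)/ϵ. If m > K then |(-7m - 2)/(5m + 6) + 7/5| ≤ (32/25)/m < ϵ.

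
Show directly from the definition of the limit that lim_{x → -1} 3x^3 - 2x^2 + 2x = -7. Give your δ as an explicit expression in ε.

Let ε > 0. We want δ > 0 such that 0 < |x + 1| < δ implies |(3x^3 - 2x^2 + 2x) + 7| < ε.
(3x^3 - 2x^2 + 2x) + 7 = 3x^3 - 2x^2 + 2x + 7 = (x + 1)(3x^2 - 5x + 7).
So |(3x^3 - 2x^2 + 2x) + 7| = |x + 1|·|3x^2 - 5x + 7|.
Require δ ≤ 1. Then |x + 1| < 1 gives |x| < 2, and by the triangle inequality |3x^2 - 5x + 7| ≤ 3·2^2 + 5·2 + 7 = 29.
Hence |(3x^3 - 2x^2 + 2x) + 7| ≤ 29|x + 1| < ε provided |x + 1| < ε/29.
Take δ = min(1, ε/29). Then 0 < |x + 1| < δ gives both |x + 1| < 1 and |x + 1| < ε/29, so |(3x^3 - 2x^2 + 2x) + 7| < ε.

δ = min(1, ε/29)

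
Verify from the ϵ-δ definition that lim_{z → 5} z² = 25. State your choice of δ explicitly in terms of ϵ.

δ = min(1, ϵ/11)

Let ϵ > 0 be given. We seek δ > 0 with 0 < |z − 5| < δ ⇒ |z² − 25| < ϵ.
Factor: z² − 25 = (z − 5)(z + 5), so |z² − 25| = |z − 5|·|z + 5|.
Impose δ ≤ 1 so that |z| < 6; then |z + 5| ≤ 11.
Hence |z² − 25| ≤ 11|z − 5|, which is < ϵ once |z − 5| < ϵ/11.
Take δ = min(1, ϵ/11). If 0 < |z − 5| < δ then both bounds hold and |z² − 25| ≤ 11|z − 5| < 11·(ϵ/11) = ϵ.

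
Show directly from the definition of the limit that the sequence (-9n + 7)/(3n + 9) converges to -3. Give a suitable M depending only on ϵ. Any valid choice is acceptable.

M = (34/3)/ϵ

Suppose ϵ > 0. For n ≥ 1, |(-9n + 7)/(3n + 9) + 3| = |102|/(3(3n + 9)) = 102/(3(3n + 9)).
Since 3n + 9 ≥ 3n for n ≥ 1, this is ≤ 102/(3·3n) = (34/3)/n.
So |(-9n + 7)/(3n + 9) + 3| < ϵ whenever n > (34/3)/ϵ.
Take M = (34/3)/ϵ. If n > M then |(-9n + 7)/(3n + 9) + 3| ≤ (34/3)/n < ϵ.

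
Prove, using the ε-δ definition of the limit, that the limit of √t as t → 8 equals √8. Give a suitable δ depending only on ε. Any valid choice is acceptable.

Let ε > 0. We want δ > 0 such that 0 < |t − 8| < δ implies |√t − √8| < ε.
Multiplying by the conjugate, |√t − √8| = |t − 8|/(√t + √8).
Restrict δ ≤ 8 so that |t − 8| < 8 forces t > 0, and then √t + √8 > √8.
Hence |√t − √8| < |t − 8|/√8, which is < ε once |t − 8| < √8·ε.
Take δ = min(8, √8·ε). If 0 < |t − 8| < δ then t > 0 and |√t − √8| < |t − 8|/√8 < ε.

δ = min(8, √8·ε)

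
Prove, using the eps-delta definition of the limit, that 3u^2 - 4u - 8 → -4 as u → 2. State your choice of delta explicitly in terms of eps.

delta = min(2, eps/14)

Fix eps > 0. We want delta > 0 such that 0 < |u − 2| < delta implies |(3u^2 - 4u - 8) + 4| < eps.
(3u^2 - 4u - 8) + 4 = 3u^2 - 4u - 4 = (u − 2)(3u + 2).
So |(3u^2 - 4u - 8) + 4| = |u − 2|·|3u + 2|.
Require delta ≤ 2. Then |u − 2| < 2 gives |u| < 4, and by the triangle inequality |3u + 2| ≤ 3·4 + 2 = 14.
Hence |(3u^2 - 4u - 8) + 4| ≤ 14|u − 2| < eps provided |u − 2| < eps/14.
Choosing delta = min(2, eps/14) ensures both conditions, hence |(3u^2 - 4u - 8) + 4| < eps.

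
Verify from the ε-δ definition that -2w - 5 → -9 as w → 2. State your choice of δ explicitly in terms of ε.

Let ε > 0 be given. We need δ > 0 so that 0 < |w − 2| < δ implies |(-2w - 5) + 9| < ε.
|(-2w - 5) + 9| = |-2w + 4| = 2|w − 2|.
So 2|w − 2| < ε exactly when |w − 2| < ε/2.
Take δ = ε/2. If 0 < |w − 2| < δ then |(-2w - 5) + 9| = 2|w − 2| < 2·(ε/2) = ε.

δ = ε/2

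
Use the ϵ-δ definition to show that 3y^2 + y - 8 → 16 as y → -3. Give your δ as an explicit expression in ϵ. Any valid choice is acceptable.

Let ϵ > 0 be given. We want δ > 0 such that 0 < |y + 3| < δ implies |(3y^2 + y - 8) − 16| < ϵ.
(3y^2 + y - 8) − 16 = 3y^2 + y - 24 = (y + 3)(3y - 8).
So |(3y^2 + y - 8) − 16| = |y + 3|·|3y - 8|.
Assume first that |y + 3| < 1, so |y| < 4. Then |3y - 8| ≤ 3·4 + 8 = 20.
Hence |(3y^2 + y - 8) − 16| ≤ 20|y + 3| < ϵ provided |y + 3| < ϵ/20.
Take δ = min(1, ϵ/20). Then 0 < |y + 3| < δ gives both |y + 3| < 1 and |y + 3| < ϵ/20, so |(3y^2 + y - 8) − 16| < ϵ.

δ = min(1, ϵ/20)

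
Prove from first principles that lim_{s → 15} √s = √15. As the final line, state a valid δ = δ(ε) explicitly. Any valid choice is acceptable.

δ = min(15, √15·ε)

Let ε > 0. We want δ > 0 such that 0 < |s − 15| < δ implies |√s − √15| < ε.
Multiplying by the conjugate, |√s − √15| = |s − 15|/(√s + √15).
Restrict δ ≤ 15 so that |s − 15| < 15 forces s > 0, and then √s + √15 > √15.
Hence |√s − √15| < |s − 15|/√15, which is < ε once |s − 15| < √15·ε.
Take δ = min(15, √15·ε). If 0 < |s − 15| < δ then s > 0 and |√s − √15| < |s − 15|/√15 < ε.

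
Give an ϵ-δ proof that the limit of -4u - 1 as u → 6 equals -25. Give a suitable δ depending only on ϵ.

δ = ϵ/4

Suppose ϵ > 0. We need δ > 0 so that 0 < |u − 6| < δ implies |(-4u - 1) + 25| < ϵ.
|(-4u - 1) + 25| = |-4u + 24| = 4|u − 6|.
So 4|u − 6| < ϵ exactly when |u − 6| < ϵ/4.
Choosing δ = ϵ/4 gives |(-4u - 1) + 25| = 4|u − 6| < ϵ whenever |u − 6| < δ.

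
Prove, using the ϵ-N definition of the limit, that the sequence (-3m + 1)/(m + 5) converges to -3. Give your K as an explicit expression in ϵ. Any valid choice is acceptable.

Suppose ϵ > 0. For m ≥ 1, |(-3m + 1)/(m + 5) + 3| = |16|/((m + 5)) = 16/((m + 5)).
Since m + 5 ≥ m for m ≥ 1, this is ≤ 16/(m) = 16/m.
So |(-3m + 1)/(m + 5) + 3| < ϵ whenever m > 16/ϵ.
Take K = 16/ϵ. If m > K then |(-3m + 1)/(m + 5) + 3| ≤ 16/m < ϵ.

K = 16/ϵ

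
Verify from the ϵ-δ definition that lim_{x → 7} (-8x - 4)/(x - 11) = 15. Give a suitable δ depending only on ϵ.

Suppose ϵ > 0. We want δ > 0 with 0 < |x − 7| < δ ⇒ |(-8x - 4)/(x - 11) − 15| < ϵ.
Combining over a common denominator, (-8x - 4)/(x - 11) − 15 = [(-8x - 4)·(-4) − (-60)·(x - 11)] / [(-4)·(x - 11)] = 92(x − 7) / ((-4)(x - 11)).
So |(-8x - 4)/(x - 11) − 15| = 92|x − 7| / (4·|x − 11|).
Restrict δ ≤ 2. Then |x − 7| < 2 gives |x − 11| = |(x − 7) + (-4)| ≥ 4 − 2 = 2.
Hence |(-8x - 4)/(x - 11) − 15| < 92|x − 7|/(4·2) = (23/2)|x − 7|, which is < ϵ once |x − 7| < (2/23)ϵ.
Take δ = min(2, (2/23)ϵ). Then 0 < |x − 7| < δ forces both bounds, so |(-8x - 4)/(x - 11) − 15| < ϵ.

δ = min(2, (2/23)ϵ)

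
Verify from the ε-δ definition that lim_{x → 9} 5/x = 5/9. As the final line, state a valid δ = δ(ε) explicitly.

Let ε > 0. We seek δ > 0 such that 0 < |x − 9| < δ implies |5/x − (5/9)| < ε.
|5/x − (5/9)| = 5·|9 − x|/(9·|x|) = 5|x − 9|/(9|x|).
Restrict δ ≤ 9/2. Then |x − 9| < 9/2 gives |x| > 9/2, so 9|x| > 81/2.
Then |5/x − (5/9)| < 5|x − 9|/(81/2), which is < ε when |x − 9| < (81/10)ε.
Take δ = min(9/2, (81/10)ε). Then 0 < |x − 9| < δ gives both |x − 9| < 9/2 and |x − 9| < (81/10)ε, so |5/x − (5/9)| < ε.

δ = min(9/2, (81/10)ε)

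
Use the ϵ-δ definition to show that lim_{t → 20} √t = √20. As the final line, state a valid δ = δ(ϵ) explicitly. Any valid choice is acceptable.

δ = min(20, √20·ϵ)

Let ϵ > 0 be given. We want δ > 0 such that 0 < |t − 20| < δ implies |√t − √20| < ϵ.
Multiplying by the conjugate, |√t − √20| = |t − 20|/(√t + √20).
Restrict δ ≤ 20 so that |t − 20| < 20 forces t > 0, and then √t + √20 > √20.
Hence |√t − √20| < |t − 20|/√20, which is < ϵ once |t − 20| < √20·ϵ.
Take δ = min(20, √20·ϵ). If 0 < |t − 20| < δ then t > 0 and |√t − √20| < |t − 20|/√20 < ϵ.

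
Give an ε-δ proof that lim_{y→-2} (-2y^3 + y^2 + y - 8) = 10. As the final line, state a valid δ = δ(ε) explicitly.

Let ε > 0. We want δ > 0 such that 0 < |y + 2| < δ implies |(-2y^3 + y^2 + y - 8) − 10| < ε.
(-2y^3 + y^2 + y - 8) − 10 = -2y^3 + y^2 + y - 18 = (y + 2)(-2y^2 + 5y - 9).
So |(-2y^3 + y^2 + y - 8) − 10| = |y + 2|·|-2y^2 + 5y - 9|.
Require δ ≤ 1. Then |y + 2| < 1 gives |y| < 3, and by the triangle inequality |-2y^2 + 5y - 9| ≤ 2·3^2 + 5·3 + 9 = 42.
Hence |(-2y^3 + y^2 + y - 8) − 10| ≤ 42|y + 2| < ε provided |y + 2| < ε/42.
Take δ = min(1, ε/42). Then 0 < |y + 2| < δ gives both |y + 2| < 1 and |y + 2| < ε/42, so |(-2y^3 + y^2 + y - 8) − 10| < ε.

δ = min(1, ε/42)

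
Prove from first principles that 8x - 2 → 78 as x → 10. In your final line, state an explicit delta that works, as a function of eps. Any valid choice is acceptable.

Fix eps > 0. We need delta > 0 so that 0 < |x − 10| < delta implies |(8x - 2) − 78| < eps.
|(8x - 2) − 78| = |8x - 80| = 8|x − 10|.
So 8|x − 10| < eps exactly when |x − 10| < eps/8.
Choosing delta = eps/8 gives |(8x - 2) − 78| = 8|x − 10| < eps whenever |x − 10| < delta.

delta = eps/8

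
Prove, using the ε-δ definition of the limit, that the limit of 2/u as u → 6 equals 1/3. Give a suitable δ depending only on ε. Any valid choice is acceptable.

δ = min(3, 9ε)

Let ε > 0 be given. We seek δ > 0 such that 0 < |u − 6| < δ implies |2/u − (1/3)| < ε.
|2/u − (1/3)| = 2·|6 − u|/(6·|u|) = 2|u − 6|/(6|u|).
Require δ ≤ 3 so that |u| > 6 − 3 = 3, hence 6|u| > 18.
Then |2/u − (1/3)| < 2|u − 6|/18, which is < ε when |u − 6| < 9ε.
Take δ = min(3, 9ε). Then 0 < |u − 6| < δ gives both |u − 6| < 3 and |u − 6| < 9ε, so |2/u − (1/3)| < ε.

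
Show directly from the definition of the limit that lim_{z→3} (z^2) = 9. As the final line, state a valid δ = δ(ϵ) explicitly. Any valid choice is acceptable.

Fix ϵ > 0. We seek δ > 0 with 0 < |z − 3| < δ ⇒ |z^2 − 9| < ϵ.
Factor: z^2 − 9 = (z − 3)(z + 3), so |z^2 − 9| = |z − 3|·|z + 3|.
Restrict δ ≤ 2. Then |z − 3| < 2 gives |z| < 5, so by the triangle inequality |z + 3| ≤ 5 + 3 = 8.
Hence |z^2 − 9| ≤ 8|z − 3|, which is < ϵ once |z − 3| < ϵ/8.
Take δ = min(2, ϵ/8). If 0 < |z − 3| < δ then both bounds hold and |z^2 − 9| ≤ 8|z − 3| < 8·(ϵ/8) = ϵ.

δ = min(2, ϵ/8)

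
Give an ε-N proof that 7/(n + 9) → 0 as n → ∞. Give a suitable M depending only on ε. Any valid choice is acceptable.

Suppose ε > 0. For n ≥ 1, |7/(n + 9) − 0| = 7/(n + 9) ≤ 7/n.
We need 7/n < ε, i.e. n > 7/ε.
Take M = 7/ε. If n > M then |7/(n + 9)| ≤ 7/n < ε.

M = 7/ε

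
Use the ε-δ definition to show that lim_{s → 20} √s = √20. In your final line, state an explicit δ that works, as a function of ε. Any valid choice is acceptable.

Fix ε > 0. We want δ > 0 such that 0 < |s − 20| < δ implies |√s − √20| < ε.
Rationalise: √s − √20 = (s − 20)/(√s + √20), so |√s − √20| = |s − 20|/(√s + √20).
Restrict δ ≤ 20 so that |s − 20| < 20 forces s > 0, and then √s + √20 > √20.
Hence |√s − √20| < |s − 20|/√20, which is < ε once |s − 20| < √20·ε.
Take δ = min(20, √20·ε). If 0 < |s − 20| < δ then s > 0 and |√s − √20| < |s − 20|/√20 < ε.

δ = min(20, √20·ε)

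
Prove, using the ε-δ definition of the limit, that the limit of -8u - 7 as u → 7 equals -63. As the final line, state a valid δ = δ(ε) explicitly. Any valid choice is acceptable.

δ = ε/8

Let ε > 0 be given. We need δ > 0 so that 0 < |u − 7| < δ implies |(-8u - 7) + 63| < ε.
Since (-8u - 7) + 63 = -8(u − 7), we have |(-8u - 7) + 63| = 8|u − 7|.
So 8|u − 7| < ε exactly when |u − 7| < ε/8.
Choosing δ = ε/8 gives |(-8u - 7) + 63| = 8|u − 7| < ε whenever |u − 7| < δ.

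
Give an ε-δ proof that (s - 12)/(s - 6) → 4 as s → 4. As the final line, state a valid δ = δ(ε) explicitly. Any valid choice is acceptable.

δ = min(1, (1/3)ε)

Let ε > 0. We want δ > 0 with 0 < |s − 4| < δ ⇒ |(s - 12)/(s - 6) − 4| < ε.
Combining over a common denominator, (s - 12)/(s - 6) − 4 = [(s - 12)·(-2) − (-8)·(s - 6)] / [(-2)·(s - 6)] = 6(s − 4) / ((-2)(s - 6)).
So |(s - 12)/(s - 6) − 4| = 6|s − 4| / (2·|s − 6|).
Require δ ≤ 1, so |s − 6| ≥ |-2| − |s − 4| > 2 − 1 = 1.
Hence |(s - 12)/(s - 6) − 4| < 6|s − 4|/(2·1) = 3|s − 4|, which is < ε once |s − 4| < (1/3)ε.
Take δ = min(1, (1/3)ε). Then 0 < |s − 4| < δ forces both bounds, so |(s - 12)/(s - 6) − 4| < ε.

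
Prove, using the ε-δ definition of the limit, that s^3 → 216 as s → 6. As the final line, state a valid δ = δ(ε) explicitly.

δ = min(1, ε/127)

Let ε > 0 be given. We seek δ > 0 with 0 < |s − 6| < δ ⇒ |s^3 − 216| < ε.
Factor: s^3 − 216 = (s − 6)(s^2 + 6s + 36), so |s^3 − 216| = |s − 6|·|s^2 + 6s + 36|.
Impose δ ≤ 1 so that |s| < 7; then |s^2 + 6s + 36| ≤ 127.
Hence |s^3 − 216| ≤ 127|s − 6|, which is < ε once |s − 6| < ε/127.
Take δ = min(1, ε/127). If 0 < |s − 6| < δ then both bounds hold and |s^3 − 216| ≤ 127|s − 6| < 127·(ε/127) = ε.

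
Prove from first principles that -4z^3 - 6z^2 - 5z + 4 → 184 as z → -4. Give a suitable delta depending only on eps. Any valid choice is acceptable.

delta = min(1, eps/195)

Suppose eps > 0. We want delta > 0 such that 0 < |z + 4| < delta implies |(-4z^3 - 6z^2 - 5z + 4) − 184| < eps.
(-4z^3 - 6z^2 - 5z + 4) − 184 = -4z^3 - 6z^2 - 5z - 180 = (z + 4)(-4z^2 + 10z - 45).
So |(-4z^3 - 6z^2 - 5z + 4) − 184| = |z + 4|·|-4z^2 + 10z - 45|.
Assume first that |z + 4| < 1, so |z| < 5. Then |-4z^2 + 10z - 45| ≤ 4·5^2 + 10·5 + 45 = 195.
Hence |(-4z^3 - 6z^2 - 5z + 4) − 184| ≤ 195|z + 4| < eps provided |z + 4| < eps/195.
Choosing delta = min(1, eps/195) ensures both conditions, hence |(-4z^3 - 6z^2 - 5z + 4) − 184| < eps.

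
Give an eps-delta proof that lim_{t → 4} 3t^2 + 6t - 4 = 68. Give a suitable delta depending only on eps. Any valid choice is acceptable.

delta = min(1, eps/33)

Let eps > 0 be given. We want delta > 0 such that 0 < |t − 4| < delta implies |(3t^2 + 6t - 4) − 68| < eps.
(3t^2 + 6t - 4) − 68 = 3t^2 + 6t - 72 = (t − 4)(3t + 18).
So |(3t^2 + 6t - 4) − 68| = |t − 4|·|3t + 18|.
Require delta ≤ 1. Then |t − 4| < 1 gives |t| < 5, and by the triangle inequality |3t + 18| ≤ 3·5 + 18 = 33.
Hence |(3t^2 + 6t - 4) − 68| ≤ 33|t − 4| < eps provided |t − 4| < eps/33.
Take delta = min(1, eps/33). Then 0 < |t − 4| < delta gives both |t − 4| < 1 and |t − 4| < eps/33, so |(3t^2 + 6t - 4) − 68| < eps.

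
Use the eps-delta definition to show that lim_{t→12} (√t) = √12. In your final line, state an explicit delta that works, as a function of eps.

delta = min(12, √12·eps)

Suppose eps > 0. We want delta > 0 such that 0 < |t − 12| < delta implies |√t − √12| < eps.
Multiplying by the conjugate, |√t − √12| = |t − 12|/(√t + √12).
Restrict delta ≤ 12 so that |t − 12| < 12 forces t > 0, and then √t + √12 > √12.
Hence |√t − √12| < |t − 12|/√12, which is < eps once |t − 12| < √12·eps.
Take delta = min(12, √12·eps). If 0 < |t − 12| < delta then t > 0 and |√t − √12| < |t − 12|/√12 < eps.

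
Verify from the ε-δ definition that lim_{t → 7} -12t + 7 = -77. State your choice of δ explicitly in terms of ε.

δ = ε/12

Suppose ε > 0. We need δ > 0 so that 0 < |t − 7| < δ implies |(-12t + 7) + 77| < ε.
|(-12t + 7) + 77| = |-12t + 84| = 12|t − 7|.
So 12|t − 7| < ε exactly when |t − 7| < ε/12.
Take δ = ε/12. If 0 < |t − 7| < δ then |(-12t + 7) + 77| = 12|t − 7| < 12·(ε/12) = ε.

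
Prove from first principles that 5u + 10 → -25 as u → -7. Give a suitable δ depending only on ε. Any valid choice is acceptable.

δ = ε/5

Let ε > 0. We need δ > 0 so that 0 < |u + 7| < δ implies |(5u + 10) + 25| < ε.
Since (5u + 10) + 25 = 5(u + 7), we have |(5u + 10) + 25| = 5|u + 7|.
So 5|u + 7| < ε exactly when |u + 7| < ε/5.
Take δ = ε/5. If 0 < |u + 7| < δ then |(5u + 10) + 25| = 5|u + 7| < 5·(ε/5) = ε.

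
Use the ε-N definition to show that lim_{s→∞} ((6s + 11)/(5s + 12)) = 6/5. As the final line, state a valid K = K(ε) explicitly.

K = (17/25)/ε

Let ε > 0 be given. We seek K > 0 such that s > K implies |(6s + 11)/(5s + 12) − (6/5)| < ε.
(6s + 11)/(5s + 12) − (6/5) = (5(6s + 11) − 6(5s + 12)) / (5(5s + 12)) = -17/(5(5s + 12)).
For s > 0 we have 5s + 12 > 5s, so |(6s + 11)/(5s + 12) − (6/5)| = 17/(5(5s + 12)) < 17/(5·5s) = (17/25)/s.
Thus |(6s + 11)/(5s + 12) − (6/5)| < ε whenever s > (17/25)/ε.
Take K = (17/25)/ε. If s > K then |(6s + 11)/(5s + 12) − (6/5)| < (17/25)/s < ε.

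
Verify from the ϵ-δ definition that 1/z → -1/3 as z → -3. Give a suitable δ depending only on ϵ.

Let ϵ > 0 be given. We seek δ > 0 such that 0 < |z + 3| < δ implies |1/z + 1/3| < ϵ.
|1/z + 1/3| = |-3 − z|/(3·|z|) = |z + 3|/(3|z|).
Restrict δ ≤ 3/2. Then |z + 3| < 3/2 gives |z| > 3/2, so 3|z| > 9/2.
Then |1/z + 1/3| < |z + 3|/(9/2), which is < ϵ when |z + 3| < (9/2)ϵ.
Take δ = min(3/2, (9/2)ϵ). Then 0 < |z + 3| < δ gives both |z + 3| < 3/2 and |z + 3| < (9/2)ϵ, so |1/z + 1/3| < ϵ.

δ = min(3/2, (9/2)ϵ)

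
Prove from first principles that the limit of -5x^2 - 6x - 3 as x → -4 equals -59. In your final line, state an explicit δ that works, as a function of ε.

Let ε > 0. We want δ > 0 such that 0 < |x + 4| < δ implies |(-5x^2 - 6x - 3) + 59| < ε.
(-5x^2 - 6x - 3) + 59 = -5x^2 - 6x + 56 = (x + 4)(-5x + 14).
So |(-5x^2 - 6x - 3) + 59| = |x + 4|·|-5x + 14|.
Require δ ≤ 2. Then |x + 4| < 2 gives |x| < 6, and by the triangle inequality |-5x + 14| ≤ 5·6 + 14 = 44.
Hence |(-5x^2 - 6x - 3) + 59| ≤ 44|x + 4| < ε provided |x + 4| < ε/44.
Choosing δ = min(2, ε/44) ensures both conditions, hence |(-5x^2 - 6x - 3) + 59| < ε.

δ = min(2, ε/44)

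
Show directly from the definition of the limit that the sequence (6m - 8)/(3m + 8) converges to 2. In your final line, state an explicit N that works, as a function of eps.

Let eps > 0. For m ≥ 1, |(6m - 8)/(3m + 8) − 2| = |-72|/(3(3m + 8)) = 72/(3(3m + 8)).
Since 3m + 8 ≥ 3m for m ≥ 1, this is ≤ 72/(3·3m) = 8/m.
So |(6m - 8)/(3m + 8) − 2| < eps whenever m > 8/eps.
Take N = 8/eps. If m > N then |(6m - 8)/(3m + 8) − 2| ≤ 8/m < eps.

N = 8/eps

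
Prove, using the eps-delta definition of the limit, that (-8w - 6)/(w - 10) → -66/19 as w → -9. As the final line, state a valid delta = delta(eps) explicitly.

Let eps > 0. We want delta > 0 with 0 < |w + 9| < delta ⇒ |(-8w - 6)/(w - 10) + 66/19| < eps.
Combining over a common denominator, (-8w - 6)/(w - 10) + 66/19 = [(-8w - 6)·(-19) − 66·(w - 10)] / [(-19)·(w - 10)] = 86(w + 9) / ((-19)(w - 10)).
So |(-8w - 6)/(w - 10) + 66/19| = 86|w + 9| / (19·|w − 10|).
Restrict delta ≤ 19/2. Then |w + 9| < 19/2 gives |w − 10| = |(w + 9) + (-19)| ≥ 19 − 19/2 = 19/2.
Hence |(-8w - 6)/(w - 10) + 66/19| < 86|w + 9|/(19·(19/2)) = (172/361)|w + 9|, which is < eps once |w + 9| < (361/172)eps.
Take delta = min(19/2, (361/172)eps). Then 0 < |w + 9| < delta forces both bounds, so |(-8w - 6)/(w - 10) + 66/19| < eps.

delta = min(19/2, (361/172)eps)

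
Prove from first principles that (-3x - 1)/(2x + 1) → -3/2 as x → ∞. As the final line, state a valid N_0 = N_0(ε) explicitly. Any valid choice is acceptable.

Let ε > 0 be given. We seek N_0 > 0 such that x > N_0 implies |(-3x - 1)/(2x + 1) + 3/2| < ε.
(-3x - 1)/(2x + 1) + 3/2 = (2(-3x - 1) − (-3)(2x + 1)) / (2(2x + 1)) = 1/(2(2x + 1)).
For x > 0 we have 2x + 1 > 2x, so |(-3x - 1)/(2x + 1) + 3/2| = 1/(2(2x + 1)) < 1/(2·2x) = (1/4)/x.
Thus |(-3x - 1)/(2x + 1) + 3/2| < ε whenever x > (1/4)/ε.
Take N_0 = (1/4)/ε. If x > N_0 then |(-3x - 1)/(2x + 1) + 3/2| < (1/4)/x < ε.

N_0 = (1/4)/ε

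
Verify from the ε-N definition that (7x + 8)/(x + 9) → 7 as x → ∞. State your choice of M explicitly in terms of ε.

Fix ε > 0. We seek M > 0 such that x > M implies |(7x + 8)/(x + 9) − 7| < ε.
(7x + 8)/(x + 9) − 7 = ((7x + 8) − 7(x + 9)) / ((x + 9)) = -55/((x + 9)).
For x > 0 we have x + 9 > x, so |(7x + 8)/(x + 9) − 7| = 55/((x + 9)) < 55/(x) = 55/x.
Thus |(7x + 8)/(x + 9) − 7| < ε whenever x > 55/ε.
Take M = 55/ε. If x > M then |(7x + 8)/(x + 9) − 7| < 55/x < ε.

M = 55/ε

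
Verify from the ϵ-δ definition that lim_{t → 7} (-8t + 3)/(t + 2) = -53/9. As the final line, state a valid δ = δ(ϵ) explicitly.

δ = min(9/2, (81/38)ϵ)

Fix ϵ > 0. We want δ > 0 with 0 < |t − 7| < δ ⇒ |(-8t + 3)/(t + 2) + 53/9| < ϵ.
Combining over a common denominator, (-8t + 3)/(t + 2) + 53/9 = [(-8t + 3)·9 − (-53)·(t + 2)] / [9·(t + 2)] = -19(t − 7) / (9(t + 2)).
So |(-8t + 3)/(t + 2) + 53/9| = 19|t − 7| / (9·|t + 2|).
Require δ ≤ 9/2, so |t + 2| ≥ |9| − |t − 7| > 9 − 9/2 = 9/2.
Hence |(-8t + 3)/(t + 2) + 53/9| < 19|t − 7|/(9·(9/2)) = (38/81)|t − 7|, which is < ϵ once |t − 7| < (81/38)ϵ.
Take δ = min(9/2, (81/38)ϵ). Then 0 < |t − 7| < δ forces both bounds, so |(-8t + 3)/(t + 2) + 53/9| < ϵ.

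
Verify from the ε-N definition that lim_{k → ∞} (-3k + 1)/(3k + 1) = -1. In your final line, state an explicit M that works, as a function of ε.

M = (2/3)/ε

Suppose ε > 0. For k ≥ 1, |(-3k + 1)/(3k + 1) + 1| = |6|/(3(3k + 1)) = 6/(3(3k + 1)).
Since 3k + 1 ≥ 3k for k ≥ 1, this is ≤ 6/(3·3k) = (2/3)/k.
So |(-3k + 1)/(3k + 1) + 1| < ε whenever k > (2/3)/ε.
Take M = (2/3)/ε. If k > M then |(-3k + 1)/(3k + 1) + 1| ≤ (2/3)/k < ε.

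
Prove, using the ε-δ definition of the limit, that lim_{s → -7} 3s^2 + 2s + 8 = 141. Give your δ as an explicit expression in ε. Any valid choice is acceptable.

Let ε > 0 be given. We want δ > 0 such that 0 < |s + 7| < δ implies |(3s^2 + 2s + 8) − 141| < ε.
(3s^2 + 2s + 8) − 141 = 3s^2 + 2s - 133 = (s + 7)(3s - 19).
So |(3s^2 + 2s + 8) − 141| = |s + 7|·|3s - 19|.
Assume first that |s + 7| < 1, so |s| < 8. Then |3s - 19| ≤ 3·8 + 19 = 43.
Hence |(3s^2 + 2s + 8) − 141| ≤ 43|s + 7| < ε provided |s + 7| < ε/43.
Choosing δ = min(1, ε/43) ensures both conditions, hence |(3s^2 + 2s + 8) − 141| < ε.

δ = min(1, ε/43)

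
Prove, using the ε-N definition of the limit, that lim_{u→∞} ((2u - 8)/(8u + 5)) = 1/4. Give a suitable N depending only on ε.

N = (37/32)/ε

Let ε > 0. We seek N > 0 such that u > N implies |(2u - 8)/(8u + 5) − (1/4)| < ε.
(2u - 8)/(8u + 5) − (1/4) = (8(2u - 8) − 2(8u + 5)) / (8(8u + 5)) = -74/(8(8u + 5)).
For u > 0 we have 8u + 5 > 8u, so |(2u - 8)/(8u + 5) − (1/4)| = 74/(8(8u + 5)) < 74/(8·8u) = (37/32)/u.
Thus |(2u - 8)/(8u + 5) − (1/4)| < ε whenever u > (37/32)/ε.
Take N = (37/32)/ε. If u > N then |(2u - 8)/(8u + 5) − (1/4)| < (37/32)/u < ε.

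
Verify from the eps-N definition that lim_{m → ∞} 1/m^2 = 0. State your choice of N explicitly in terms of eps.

Let eps > 0. For m ≥ 1, |1/m^2 − 0| = 1/m^2.
1/m^2 < eps ⇔ m^2 > 1/eps ⇔ m > (1/eps)^{1/2}.
Take N = (1/eps)^{1/2}. Then m > N implies 1/m^2 < eps.

N = (1/eps)^{1/2}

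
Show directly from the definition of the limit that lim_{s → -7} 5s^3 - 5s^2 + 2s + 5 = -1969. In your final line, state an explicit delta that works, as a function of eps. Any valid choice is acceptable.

Suppose eps > 0. We want delta > 0 such that 0 < |s + 7| < delta implies |(5s^3 - 5s^2 + 2s + 5) + 1969| < eps.
(5s^3 - 5s^2 + 2s + 5) + 1969 = 5s^3 - 5s^2 + 2s + 1974 = (s + 7)(5s^2 - 40s + 282).
So |(5s^3 - 5s^2 + 2s + 5) + 1969| = |s + 7|·|5s^2 - 40s + 282|.
Require delta ≤ 2. Then |s + 7| < 2 gives |s| < 9, and by the triangle inequality |5s^2 - 40s + 282| ≤ 5·9^2 + 40·9 + 282 = 1047.
Hence |(5s^3 - 5s^2 + 2s + 5) + 1969| ≤ 1047|s + 7| < eps provided |s + 7| < eps/1047.
Choosing delta = min(2, eps/1047) ensures both conditions, hence |(5s^3 - 5s^2 + 2s + 5) + 1969| < eps.

delta = min(2, eps/1047)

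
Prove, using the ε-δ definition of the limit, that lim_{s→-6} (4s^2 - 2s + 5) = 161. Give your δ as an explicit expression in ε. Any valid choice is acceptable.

δ = min(1, ε/54)

Let ε > 0 be given. We want δ > 0 such that 0 < |s + 6| < δ implies |(4s^2 - 2s + 5) − 161| < ε.
(4s^2 - 2s + 5) − 161 = 4s^2 - 2s - 156 = (s + 6)(4s - 26).
So |(4s^2 - 2s + 5) − 161| = |s + 6|·|4s - 26|.
Assume first that |s + 6| < 1, so |s| < 7. Then |4s - 26| ≤ 4·7 + 26 = 54.
Hence |(4s^2 - 2s + 5) − 161| ≤ 54|s + 6| < ε provided |s + 6| < ε/54.
Choosing δ = min(1, ε/54) ensures both conditions, hence |(4s^2 - 2s + 5) − 161| < ε.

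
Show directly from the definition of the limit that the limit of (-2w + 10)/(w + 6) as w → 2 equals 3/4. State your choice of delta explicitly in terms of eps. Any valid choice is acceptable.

Fix eps > 0. We want delta > 0 with 0 < |w − 2| < delta ⇒ |(-2w + 10)/(w + 6) − (3/4)| < eps.
Combining over a common denominator, (-2w + 10)/(w + 6) − (3/4) = [(-2w + 10)·8 − 6·(w + 6)] / [8·(w + 6)] = -22(w − 2) / (8(w + 6)).
So |(-2w + 10)/(w + 6) − (3/4)| = 22|w − 2| / (8·|w + 6|).
Restrict delta ≤ 4. Then |w − 2| < 4 gives |w + 6| = |(w − 2) + 8| ≥ 8 − 4 = 4.
Hence |(-2w + 10)/(w + 6) − (3/4)| < 22|w − 2|/(8·4) = (11/16)|w − 2|, which is < eps once |w − 2| < (16/11)eps.
Take delta = min(4, (16/11)eps). Then 0 < |w − 2| < delta forces both bounds, so |(-2w + 10)/(w + 6) − (3/4)| < eps.

delta = min(4, (16/11)eps)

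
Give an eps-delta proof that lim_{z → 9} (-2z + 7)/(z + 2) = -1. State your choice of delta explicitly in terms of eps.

Let eps > 0 be given. We want delta > 0 with 0 < |z − 9| < delta ⇒ |(-2z + 7)/(z + 2) + 1| < eps.
Combining over a common denominator, (-2z + 7)/(z + 2) + 1 = [(-2z + 7)·11 − (-11)·(z + 2)] / [11·(z + 2)] = -11(z − 9) / (11(z + 2)).
So |(-2z + 7)/(z + 2) + 1| = 11|z − 9| / (11·|z + 2|).
Require delta ≤ 11/2, so |z + 2| ≥ |11| − |z − 9| > 11 − 11/2 = 11/2.
Hence |(-2z + 7)/(z + 2) + 1| < 11|z − 9|/(11·(11/2)) = (2/11)|z − 9|, which is < eps once |z − 9| < (11/2)eps.
Take delta = min(11/2, (11/2)eps). Then 0 < |z − 9| < delta forces both bounds, so |(-2z + 7)/(z + 2) + 1| < eps.

delta = min(11/2, (11/2)eps)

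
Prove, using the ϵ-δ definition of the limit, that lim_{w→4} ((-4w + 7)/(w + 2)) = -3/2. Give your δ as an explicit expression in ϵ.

δ = min(3, (6/5)ϵ)

Fix ϵ > 0. We want δ > 0 with 0 < |w − 4| < δ ⇒ |(-4w + 7)/(w + 2) + 3/2| < ϵ.
Combining over a common denominator, (-4w + 7)/(w + 2) + 3/2 = [(-4w + 7)·6 − (-9)·(w + 2)] / [6·(w + 2)] = -15(w − 4) / (6(w + 2)).
So |(-4w + 7)/(w + 2) + 3/2| = 15|w − 4| / (6·|w + 2|).
Require δ ≤ 3, so |w + 2| ≥ |6| − |w − 4| > 6 − 3 = 3.
Hence |(-4w + 7)/(w + 2) + 3/2| < 15|w − 4|/(6·3) = (5/6)|w − 4|, which is < ϵ once |w − 4| < (6/5)ϵ.
Take δ = min(3, (6/5)ϵ). Then 0 < |w − 4| < δ forces both bounds, so |(-4w + 7)/(w + 2) + 3/2| < ϵ.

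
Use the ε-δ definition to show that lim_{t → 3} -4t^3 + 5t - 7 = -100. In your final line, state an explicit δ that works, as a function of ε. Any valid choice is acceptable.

δ = min(1, ε/143)

Let ε > 0 be given. We want δ > 0 such that 0 < |t − 3| < δ implies |(-4t^3 + 5t - 7) + 100| < ε.
(-4t^3 + 5t - 7) + 100 = -4t^3 + 5t + 93 = (t − 3)(-4t^2 - 12t - 31).
So |(-4t^3 + 5t - 7) + 100| = |t − 3|·|-4t^2 - 12t - 31|.
Assume first that |t − 3| < 1, so |t| < 4. Then |-4t^2 - 12t - 31| ≤ 4·4^2 + 12·4 + 31 = 143.
Hence |(-4t^3 + 5t - 7) + 100| ≤ 143|t − 3| < ε provided |t − 3| < ε/143.
Take δ = min(1, ε/143). Then 0 < |t − 3| < δ gives both |t − 3| < 1 and |t − 3| < ε/143, so |(-4t^3 + 5t - 7) + 100| < ε.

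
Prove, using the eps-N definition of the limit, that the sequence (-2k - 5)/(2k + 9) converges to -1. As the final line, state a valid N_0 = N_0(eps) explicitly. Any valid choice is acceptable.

N_0 = 2/eps

Let eps > 0. For k ≥ 1, |(-2k - 5)/(2k + 9) + 1| = |8|/(2(2k + 9)) = 8/(2(2k + 9)).
Since 2k + 9 ≥ 2k for k ≥ 1, this is ≤ 8/(2·2k) = 2/k.
So |(-2k - 5)/(2k + 9) + 1| < eps whenever k > 2/eps.
Take N_0 = 2/eps. If k > N_0 then |(-2k - 5)/(2k + 9) + 1| ≤ 2/k < eps.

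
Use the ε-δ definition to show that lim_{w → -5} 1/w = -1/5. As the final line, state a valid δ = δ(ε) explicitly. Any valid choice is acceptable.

Let ε > 0 be given. We seek δ > 0 such that 0 < |w + 5| < δ implies |1/w + 1/5| < ε.
|1/w + 1/5| = |-5 − w|/(5·|w|) = |w + 5|/(5|w|).
Require δ ≤ 5/2 so that |w| > 5 − 5/2 = 5/2, hence 5|w| > 25/2.
Then |1/w + 1/5| < |w + 5|/(25/2), which is < ε when |w + 5| < (25/2)ε.
Take δ = min(5/2, (25/2)ε). Then 0 < |w + 5| < δ gives both |w + 5| < 5/2 and |w + 5| < (25/2)ε, so |1/w + 1/5| < ε.

δ = min(5/2, (25/2)ε)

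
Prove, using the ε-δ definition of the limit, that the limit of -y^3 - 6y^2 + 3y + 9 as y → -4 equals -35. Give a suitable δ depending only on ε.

Fix ε > 0. We want δ > 0 such that 0 < |y + 4| < δ implies |(-y^3 - 6y^2 + 3y + 9) + 35| < ε.
(-y^3 - 6y^2 + 3y + 9) + 35 = -y^3 - 6y^2 + 3y + 44 = (y + 4)(-y^2 - 2y + 11).
So |(-y^3 - 6y^2 + 3y + 9) + 35| = |y + 4|·|-y^2 - 2y + 11|.
Assume first that |y + 4| < 2, so |y| < 6. Then |-y^2 - 2y + 11| ≤ 6^2 + 2·6 + 11 = 59.
Hence |(-y^3 - 6y^2 + 3y + 9) + 35| ≤ 59|y + 4| < ε provided |y + 4| < ε/59.
Choosing δ = min(2, ε/59) ensures both conditions, hence |(-y^3 - 6y^2 + 3y + 9) + 35| < ε.

δ = min(2, ε/59)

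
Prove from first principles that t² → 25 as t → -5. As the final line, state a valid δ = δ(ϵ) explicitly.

δ = min(1, ϵ/11)

Let ϵ > 0. We seek δ > 0 with 0 < |t + 5| < δ ⇒ |t² − 25| < ϵ.
Factor: t² − 25 = (t + 5)(t - 5), so |t² − 25| = |t + 5|·|t - 5|.
Impose δ ≤ 1 so that |t| < 6; then |t - 5| ≤ 11.
Hence |t² − 25| ≤ 11|t + 5|, which is < ϵ once |t + 5| < ϵ/11.
Take δ = min(1, ϵ/11). If 0 < |t + 5| < δ then both bounds hold and |t² − 25| ≤ 11|t + 5| < 11·(ϵ/11) = ϵ.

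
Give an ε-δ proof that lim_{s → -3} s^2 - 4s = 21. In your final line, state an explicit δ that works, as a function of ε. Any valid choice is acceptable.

Suppose ε > 0. We want δ > 0 such that 0 < |s + 3| < δ implies |(s^2 - 4s) − 21| < ε.
(s^2 - 4s) − 21 = s^2 - 4s - 21 = (s + 3)(s - 7).
So |(s^2 - 4s) − 21| = |s + 3|·|s - 7|.
Require δ ≤ 1. Then |s + 3| < 1 gives |s| < 4, and by the triangle inequality |s - 7| ≤ 4 + 7 = 11.
Hence |(s^2 - 4s) − 21| ≤ 11|s + 3| < ε provided |s + 3| < ε/11.
Take δ = min(1, ε/11). Then 0 < |s + 3| < δ gives both |s + 3| < 1 and |s + 3| < ε/11, so |(s^2 - 4s) − 21| < ε.

δ = min(1, ε/11)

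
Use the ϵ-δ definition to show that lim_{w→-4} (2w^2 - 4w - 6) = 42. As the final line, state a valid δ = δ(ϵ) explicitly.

δ = min(2, ϵ/24)

Let ϵ > 0. We want δ > 0 such that 0 < |w + 4| < δ implies |(2w^2 - 4w - 6) − 42| < ϵ.
(2w^2 - 4w - 6) − 42 = 2w^2 - 4w - 48 = (w + 4)(2w - 12).
So |(2w^2 - 4w - 6) − 42| = |w + 4|·|2w - 12|.
Require δ ≤ 2. Then |w + 4| < 2 gives |w| < 6, and by the triangle inequality |2w - 12| ≤ 2·6 + 12 = 24.
Hence |(2w^2 - 4w - 6) − 42| ≤ 24|w + 4| < ϵ provided |w + 4| < ϵ/24.
Take δ = min(2, ϵ/24). Then 0 < |w + 4| < δ gives both |w + 4| < 2 and |w + 4| < ϵ/24, so |(2w^2 - 4w - 6) − 42| < ϵ.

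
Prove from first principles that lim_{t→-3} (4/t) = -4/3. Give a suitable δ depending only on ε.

Let ε > 0. We seek δ > 0 such that 0 < |t + 3| < δ implies |4/t + 4/3| < ε.
|4/t + 4/3| = 4·|-3 − t|/(3·|t|) = 4|t + 3|/(3|t|).
Restrict δ ≤ 3/2. Then |t + 3| < 3/2 gives |t| > 3/2, so 3|t| > 9/2.
Then |4/t + 4/3| < 4|t + 3|/(9/2), which is < ε when |t + 3| < (9/8)ε.
Take δ = min(3/2, (9/8)ε). Then 0 < |t + 3| < δ gives both |t + 3| < 3/2 and |t + 3| < (9/8)ε, so |4/t + 4/3| < ε.

δ = min(3/2, (9/8)ε)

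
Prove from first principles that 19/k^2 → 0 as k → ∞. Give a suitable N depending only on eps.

N = (19/eps)^{1/2}

Let eps > 0 be given. For k ≥ 1, |19/k^2 − 0| = 19/k^2.
19/k^2 < eps ⇔ k^2 > 19/eps ⇔ k > (19/eps)^{1/2}.
Take N = (19/eps)^{1/2}. Then k > N implies 19/k^2 < eps.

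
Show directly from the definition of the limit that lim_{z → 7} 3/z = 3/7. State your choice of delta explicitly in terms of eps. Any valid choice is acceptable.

delta = min(7/2, (49/6)eps)

Let eps > 0. We seek delta > 0 such that 0 < |z − 7| < delta implies |3/z − (3/7)| < eps.
|3/z − (3/7)| = 3·|7 − z|/(7·|z|) = 3|z − 7|/(7|z|).
Restrict delta ≤ 7/2. Then |z − 7| < 7/2 gives |z| > 7/2, so 7|z| > 49/2.
Then |3/z − (3/7)| < 3|z − 7|/(49/2), which is < eps when |z − 7| < (49/6)eps.
Take delta = min(7/2, (49/6)eps). Then 0 < |z − 7| < delta gives both |z − 7| < 7/2 and |z − 7| < (49/6)eps, so |3/z − (3/7)| < eps.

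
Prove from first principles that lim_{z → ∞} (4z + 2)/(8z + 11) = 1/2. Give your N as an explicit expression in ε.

N = (7/16)/ε

Fix ε > 0. We seek N > 0 such that z > N implies |(4z + 2)/(8z + 11) − (1/2)| < ε.
(4z + 2)/(8z + 11) − (1/2) = (8(4z + 2) − 4(8z + 11)) / (8(8z + 11)) = -28/(8(8z + 11)).
For z > 0 we have 8z + 11 > 8z, so |(4z + 2)/(8z + 11) − (1/2)| = 28/(8(8z + 11)) < 28/(8·8z) = (7/16)/z.
Thus |(4z + 2)/(8z + 11) − (1/2)| < ε whenever z > (7/16)/ε.
Take N = (7/16)/ε. If z > N then |(4z + 2)/(8z + 11) − (1/2)| < (7/16)/z < ε.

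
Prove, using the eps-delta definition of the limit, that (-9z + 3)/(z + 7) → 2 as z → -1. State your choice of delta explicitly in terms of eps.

Let eps > 0. We want delta > 0 with 0 < |z + 1| < delta ⇒ |(-9z + 3)/(z + 7) − 2| < eps.
Combining over a common denominator, (-9z + 3)/(z + 7) − 2 = [(-9z + 3)·6 − 12·(z + 7)] / [6·(z + 7)] = -66(z + 1) / (6(z + 7)).
So |(-9z + 3)/(z + 7) − 2| = 66|z + 1| / (6·|z + 7|).
Restrict delta ≤ 3. Then |z + 1| < 3 gives |z + 7| = |(z + 1) + 6| ≥ 6 − 3 = 3.
Hence |(-9z + 3)/(z + 7) − 2| < 66|z + 1|/(6·3) = (11/3)|z + 1|, which is < eps once |z + 1| < (3/11)eps.
Take delta = min(3, (3/11)eps). Then 0 < |z + 1| < delta forces both bounds, so |(-9z + 3)/(z + 7) − 2| < eps.

delta = min(3, (3/11)eps)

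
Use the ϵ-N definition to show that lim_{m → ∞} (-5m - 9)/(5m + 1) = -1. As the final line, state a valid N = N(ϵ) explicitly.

N = (8/5)/ϵ

Suppose ϵ > 0. For m ≥ 1, |(-5m - 9)/(5m + 1) + 1| = |-40|/(5(5m + 1)) = 40/(5(5m + 1)).
Since 5m + 1 ≥ 5m for m ≥ 1, this is ≤ 40/(5·5m) = (8/5)/m.
So |(-5m - 9)/(5m + 1) + 1| < ϵ whenever m > (8/5)/ϵ.
Take N = (8/5)/ϵ. If m > N then |(-5m - 9)/(5m + 1) + 1| ≤ (8/5)/m < ϵ.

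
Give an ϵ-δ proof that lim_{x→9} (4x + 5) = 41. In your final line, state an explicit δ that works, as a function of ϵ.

Let ϵ > 0. We need δ > 0 so that 0 < |x − 9| < δ implies |(4x + 5) − 41| < ϵ.
Since (4x + 5) − 41 = 4(x − 9), we have |(4x + 5) − 41| = 4|x − 9|.
Thus it suffices that |x − 9| < ϵ/4.
Choosing δ = ϵ/4 gives |(4x + 5) − 41| = 4|x − 9| < ϵ whenever |x − 9| < δ.

δ = ϵ/4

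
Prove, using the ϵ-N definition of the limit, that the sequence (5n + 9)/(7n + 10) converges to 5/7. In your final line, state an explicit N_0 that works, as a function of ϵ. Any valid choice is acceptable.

N_0 = (13/49)/ϵ

Fix ϵ > 0. For n ≥ 1, |(5n + 9)/(7n + 10) − (5/7)| = |13|/(7(7n + 10)) = 13/(7(7n + 10)).
Since 7n + 10 ≥ 7n for n ≥ 1, this is ≤ 13/(7·7n) = (13/49)/n.
So |(5n + 9)/(7n + 10) − (5/7)| < ϵ whenever n > (13/49)/ϵ.
Take N_0 = (13/49)/ϵ. If n > N_0 then |(5n + 9)/(7n + 10) − (5/7)| ≤ (13/49)/n < ϵ.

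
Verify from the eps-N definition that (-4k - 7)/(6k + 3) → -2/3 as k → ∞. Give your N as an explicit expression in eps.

Let eps > 0. For k ≥ 1, |(-4k - 7)/(6k + 3) + 2/3| = |-30|/(6(6k + 3)) = 30/(6(6k + 3)).
Since 6k + 3 ≥ 6k for k ≥ 1, this is ≤ 30/(6·6k) = (5/6)/k.
So |(-4k - 7)/(6k + 3) + 2/3| < eps whenever k > (5/6)/eps.
Take N = (5/6)/eps. If k > N then |(-4k - 7)/(6k + 3) + 2/3| ≤ (5/6)/k < eps.

N = (5/6)/eps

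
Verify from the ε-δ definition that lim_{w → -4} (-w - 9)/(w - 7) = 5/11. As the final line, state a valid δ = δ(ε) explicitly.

δ = min(11/2, (121/32)ε)

Let ε > 0 be given. We want δ > 0 with 0 < |w + 4| < δ ⇒ |(-w - 9)/(w - 7) − (5/11)| < ε.
Combining over a common denominator, (-w - 9)/(w - 7) − (5/11) = [(-w - 9)·(-11) − (-5)·(w - 7)] / [(-11)·(w - 7)] = 16(w + 4) / ((-11)(w - 7)).
So |(-w - 9)/(w - 7) − (5/11)| = 16|w + 4| / (11·|w − 7|).
Restrict δ ≤ 11/2. Then |w + 4| < 11/2 gives |w − 7| = |(w + 4) + (-11)| ≥ 11 − 11/2 = 11/2.
Hence |(-w - 9)/(w - 7) − (5/11)| < 16|w + 4|/(11·(11/2)) = (32/121)|w + 4|, which is < ε once |w + 4| < (121/32)ε.
Take δ = min(11/2, (121/32)ε). Then 0 < |w + 4| < δ forces both bounds, so |(-w - 9)/(w - 7) − (5/11)| < ε.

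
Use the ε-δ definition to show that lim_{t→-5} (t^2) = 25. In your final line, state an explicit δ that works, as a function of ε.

Let ε > 0 be given. We seek δ > 0 with 0 < |t + 5| < δ ⇒ |t^2 − 25| < ε.
Factor: t^2 − 25 = (t + 5)(t - 5), so |t^2 − 25| = |t + 5|·|t - 5|.
Restrict δ ≤ 1. Then |t + 5| < 1 gives |t| < 6, so by the triangle inequality |t - 5| ≤ 6 + 5 = 11.
Hence |t^2 − 25| ≤ 11|t + 5|, which is < ε once |t + 5| < ε/11.
Take δ = min(1, ε/11). If 0 < |t + 5| < δ then both bounds hold and |t^2 − 25| ≤ 11|t + 5| < 11·(ε/11) = ε.

δ = min(1, ε/11)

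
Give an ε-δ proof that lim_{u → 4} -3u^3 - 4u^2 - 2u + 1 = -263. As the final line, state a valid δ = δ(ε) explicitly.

Let ε > 0. We want δ > 0 such that 0 < |u − 4| < δ implies |(-3u^3 - 4u^2 - 2u + 1) + 263| < ε.
(-3u^3 - 4u^2 - 2u + 1) + 263 = -3u^3 - 4u^2 - 2u + 264 = (u − 4)(-3u^2 - 16u - 66).
So |(-3u^3 - 4u^2 - 2u + 1) + 263| = |u − 4|·|-3u^2 - 16u - 66|.
Require δ ≤ 2. Then |u − 4| < 2 gives |u| < 6, and by the triangle inequality |-3u^2 - 16u - 66| ≤ 3·6^2 + 16·6 + 66 = 270.
Hence |(-3u^3 - 4u^2 - 2u + 1) + 263| ≤ 270|u − 4| < ε provided |u − 4| < ε/270.
Take δ = min(2, ε/270). Then 0 < |u − 4| < δ gives both |u − 4| < 2 and |u − 4| < ε/270, so |(-3u^3 - 4u^2 - 2u + 1) + 263| < ε.

δ = min(2, ε/270)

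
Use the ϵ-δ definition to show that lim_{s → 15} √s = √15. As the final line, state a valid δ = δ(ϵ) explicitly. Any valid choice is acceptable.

Let ϵ > 0 be given. We want δ > 0 such that 0 < |s − 15| < δ implies |√s − √15| < ϵ.
Rationalise: √s − √15 = (s − 15)/(√s + √15), so |√s − √15| = |s − 15|/(√s + √15).
Restrict δ ≤ 15 so that |s − 15| < 15 forces s > 0, and then √s + √15 > √15.
Hence |√s − √15| < |s − 15|/√15, which is < ϵ once |s − 15| < √15·ϵ.
Take δ = min(15, √15·ϵ). If 0 < |s − 15| < δ then s > 0 and |√s − √15| < |s − 15|/√15 < ϵ.

δ = min(15, √15·ϵ)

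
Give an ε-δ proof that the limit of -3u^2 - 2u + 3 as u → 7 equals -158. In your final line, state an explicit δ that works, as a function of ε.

δ = min(1, ε/47)

Fix ε > 0. We want δ > 0 such that 0 < |u − 7| < δ implies |(-3u^2 - 2u + 3) + 158| < ε.
(-3u^2 - 2u + 3) + 158 = -3u^2 - 2u + 161 = (u − 7)(-3u - 23).
So |(-3u^2 - 2u + 3) + 158| = |u − 7|·|-3u - 23|.
Require δ ≤ 1. Then |u − 7| < 1 gives |u| < 8, and by the triangle inequality |-3u - 23| ≤ 3·8 + 23 = 47.
Hence |(-3u^2 - 2u + 3) + 158| ≤ 47|u − 7| < ε provided |u − 7| < ε/47.
Choosing δ = min(1, ε/47) ensures both conditions, hence |(-3u^2 - 2u + 3) + 158| < ε.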